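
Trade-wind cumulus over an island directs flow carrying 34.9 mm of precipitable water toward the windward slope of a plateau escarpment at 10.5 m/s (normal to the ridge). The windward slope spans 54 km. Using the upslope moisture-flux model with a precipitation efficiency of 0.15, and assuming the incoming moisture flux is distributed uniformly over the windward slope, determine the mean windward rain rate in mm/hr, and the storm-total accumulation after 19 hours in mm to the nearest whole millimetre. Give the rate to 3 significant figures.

Incoming column moisture flux per unit ridge length: F = V × PW = 10.5 × 34.9 = 366.45 mm·m/s.
Spread over the 54 km slope with efficiency ε = 0.15: R = ε·F/W = 0.15 × 366.45 / 54000 m = 1.018e-03 mm/s.
R = 1.018e-03 × 3600 = 3.66 mm/hr.
Over 19 h: total = 3.66 × 19 = 69.54 ≈ 70 mm.

R ≈ 3.66 mm/hr; total ≈ 70 mm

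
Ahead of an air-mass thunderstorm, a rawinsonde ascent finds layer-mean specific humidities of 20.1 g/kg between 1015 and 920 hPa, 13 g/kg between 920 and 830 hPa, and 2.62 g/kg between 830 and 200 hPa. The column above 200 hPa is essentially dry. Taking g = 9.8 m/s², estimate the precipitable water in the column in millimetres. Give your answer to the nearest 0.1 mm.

Precipitable water is the column-integrated vapour mass per unit area: PW = (1/g) Σ q̄ Δp, with q in kg/kg and Δp in Pa (1 kg/m² of water = 1 mm).
Layer 1015–920 hPa: Δp = 95 hPa = 9500 Pa, q̄ = 0.0201 kg/kg → 0.0201 × 9500 / 9.8 = 19.48 mm
Layer 920–830 hPa: Δp = 90 hPa = 9000 Pa, q̄ = 0.013 kg/kg → 0.013 × 9000 / 9.8 = 11.94 mm
Layer 830–200 hPa: Δp = 630 hPa = 63000 Pa, q̄ = 0.00262 kg/kg → 0.00262 × 63000 / 9.8 = 16.84 mm
PW = 19.48 + 11.94 + 16.84 = 48.26 ≈ 48.3 mm.

PW ≈ 48.3 mm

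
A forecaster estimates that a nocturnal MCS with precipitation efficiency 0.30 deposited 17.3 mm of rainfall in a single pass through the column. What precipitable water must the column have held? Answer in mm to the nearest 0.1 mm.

PW ≈ 57.7 mm

PW = rainfall / ε = 17.3 / 0.30 = 57.7 mm.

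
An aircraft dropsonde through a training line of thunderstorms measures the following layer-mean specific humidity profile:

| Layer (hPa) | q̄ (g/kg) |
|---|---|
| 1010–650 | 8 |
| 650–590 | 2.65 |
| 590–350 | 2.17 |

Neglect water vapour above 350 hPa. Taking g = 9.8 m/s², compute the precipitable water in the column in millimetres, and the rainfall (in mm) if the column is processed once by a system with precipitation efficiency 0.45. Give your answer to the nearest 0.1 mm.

PW ≈ 36.3 mm; rainfall ≈ 16.3 mm

Precipitable water is the column-integrated vapour mass per unit area: PW = (1/g) Σ q̄ Δp, with q in kg/kg and Δp in Pa (1 kg/m² of water = 1 mm).
Layer 1010–650 hPa: Δp = 360 hPa = 36000 Pa, q̄ = 0.008 kg/kg → 0.008 × 36000 / 9.8 = 29.39 mm
Layer 650–590 hPa: Δp = 60 hPa = 6000 Pa, q̄ = 0.00265 kg/kg → 0.00265 × 6000 / 9.8 = 1.62 mm
Layer 590–350 hPa: Δp = 240 hPa = 24000 Pa, q̄ = 0.00217 kg/kg → 0.00217 × 24000 / 9.8 = 5.31 mm
PW = 29.39 + 1.62 + 5.31 = 36.32 ≈ 36.3 mm.
Rainfall = ε × PW = 0.45 × 36.3 = 16.3 mm.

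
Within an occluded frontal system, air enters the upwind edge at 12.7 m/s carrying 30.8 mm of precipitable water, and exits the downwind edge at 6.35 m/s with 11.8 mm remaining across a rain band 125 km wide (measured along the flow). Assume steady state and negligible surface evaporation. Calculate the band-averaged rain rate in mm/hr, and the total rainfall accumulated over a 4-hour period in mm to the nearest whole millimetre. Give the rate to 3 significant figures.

R ≈ 9.11 mm/hr; total ≈ 36 mm

Column moisture flux per unit crosswind length is F = V × PW.
Inflow: F_in = 12.7 × 30.8 = 391.16 mm·m/s
Outflow: F_out = 6.35 × 11.8 = 74.93 mm·m/s
Steady-state rate R = (F_in − F_out)/L = (391.16 − 74.93) / 125000 m = 2.530e-03 mm/s.
R = 2.530e-03 × 3600 = 9.11 mm/hr.
Over 4 h: total = 9.11 × 4 = 36.44 ≈ 36 mm.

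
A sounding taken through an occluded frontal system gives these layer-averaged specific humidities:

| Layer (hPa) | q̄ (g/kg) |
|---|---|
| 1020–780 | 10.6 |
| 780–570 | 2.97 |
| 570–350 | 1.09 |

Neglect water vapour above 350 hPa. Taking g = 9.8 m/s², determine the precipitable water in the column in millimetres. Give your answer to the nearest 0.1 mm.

Precipitable water is the column-integrated vapour mass per unit area: PW = (1/g) Σ q̄ Δp, with q in kg/kg and Δp in Pa (1 kg/m² of water = 1 mm).
Layer 1020–780 hPa: Δp = 240 hPa = 24000 Pa, q̄ = 0.0106 kg/kg → 0.0106 × 24000 / 9.8 = 25.96 mm
Layer 780–570 hPa: Δp = 210 hPa = 21000 Pa, q̄ = 0.00297 kg/kg → 0.00297 × 21000 / 9.8 = 6.36 mm
Layer 570–350 hPa: Δp = 220 hPa = 22000 Pa, q̄ = 0.00109 kg/kg → 0.00109 × 22000 / 9.8 = 2.45 mm
PW = 25.96 + 6.36 + 2.45 = 34.77 ≈ 34.8 mm.

PW ≈ 34.8 mm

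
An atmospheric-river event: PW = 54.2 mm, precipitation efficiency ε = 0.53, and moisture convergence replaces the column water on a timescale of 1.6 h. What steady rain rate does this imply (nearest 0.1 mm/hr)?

Each overturning extracts ε × PW = 0.53 × 54.2 = 28.726 mm.
Rate = ε·PW / τ = 28.726 / 1.6 h = 18.0 mm/hr.

R ≈ 18.0 mm/hr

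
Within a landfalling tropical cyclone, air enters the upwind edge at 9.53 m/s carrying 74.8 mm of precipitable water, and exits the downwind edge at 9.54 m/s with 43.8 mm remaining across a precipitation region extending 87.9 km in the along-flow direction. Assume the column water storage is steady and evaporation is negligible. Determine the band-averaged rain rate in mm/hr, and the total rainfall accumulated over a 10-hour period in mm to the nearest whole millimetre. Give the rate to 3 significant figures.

R ≈ 12.1 mm/hr; total ≈ 121 mm

Column moisture flux per unit crosswind length is F = V × PW.
Inflow: F_in = 9.53 × 74.8 = 712.844 mm·m/s
Outflow: F_out = 9.54 × 43.8 = 417.852 mm·m/s
Steady-state rate R = (F_in − F_out)/L = (712.844 − 417.852) / 87900 m = 3.356e-03 mm/s.
R = 3.356e-03 × 3600 = 12.1 mm/hr.
Over 10 h: total = 12.1 × 10 = 121 mm.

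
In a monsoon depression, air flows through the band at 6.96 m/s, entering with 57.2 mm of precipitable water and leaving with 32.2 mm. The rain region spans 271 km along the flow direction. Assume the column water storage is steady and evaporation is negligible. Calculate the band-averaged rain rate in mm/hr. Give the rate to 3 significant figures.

Column moisture flux per unit crosswind length is F = V × PW.
Inflow: F_in = 6.96 × 57.2 = 398.112 mm·m/s
Outflow: F_out = 6.96 × 32.2 = 224.112 mm·m/s
Steady-state rate R = (F_in − F_out)/L = (398.112 − 224.112) / 271000 m = 6.421e-04 mm/s.
R = 6.421e-04 × 3600 = 2.31 mm/hr.

R ≈ 2.31 mm/hr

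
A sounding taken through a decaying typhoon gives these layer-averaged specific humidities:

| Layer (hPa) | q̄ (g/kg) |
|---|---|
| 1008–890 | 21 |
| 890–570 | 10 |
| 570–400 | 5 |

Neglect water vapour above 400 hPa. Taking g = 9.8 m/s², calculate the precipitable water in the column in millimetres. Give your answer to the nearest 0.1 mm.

PW ≈ 66.6 mm

Precipitable water is the column-integrated vapour mass per unit area: PW = (1/g) Σ q̄ Δp, with q in kg/kg and Δp in Pa (1 kg/m² of water = 1 mm).
Layer 1008–890 hPa: Δp = 118 hPa = 11800 Pa, q̄ = 0.021 kg/kg → 0.021 × 11800 / 9.8 = 25.29 mm
Layer 890–570 hPa: Δp = 320 hPa = 32000 Pa, q̄ = 0.01 kg/kg → 0.01 × 32000 / 9.8 = 32.65 mm
Layer 570–400 hPa: Δp = 170 hPa = 17000 Pa, q̄ = 0.005 kg/kg → 0.005 × 17000 / 9.8 = 8.67 mm
PW = 25.29 + 32.65 + 8.67 = 66.61 ≈ 66.6 mm.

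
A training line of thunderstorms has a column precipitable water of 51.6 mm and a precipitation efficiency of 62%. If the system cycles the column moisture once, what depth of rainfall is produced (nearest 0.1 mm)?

rainfall ≈ 32.0 mm

Rainfall = ε × PW = 0.62 × 51.6 = 32.0 mm.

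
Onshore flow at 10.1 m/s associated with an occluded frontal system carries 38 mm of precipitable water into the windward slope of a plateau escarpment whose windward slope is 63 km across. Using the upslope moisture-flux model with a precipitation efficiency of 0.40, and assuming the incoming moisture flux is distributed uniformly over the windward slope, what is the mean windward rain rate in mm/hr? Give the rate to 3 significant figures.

Incoming column moisture flux per unit ridge length: F = V × PW = 10.1 × 38 = 383.8 mm·m/s.
Spread over the 63 km slope with efficiency ε = 0.40: R = ε·F/W = 0.40 × 383.8 / 63000 m = 2.437e-03 mm/s.
R = 2.437e-03 × 3600 = 8.77 mm/hr.

R ≈ 8.77 mm/hr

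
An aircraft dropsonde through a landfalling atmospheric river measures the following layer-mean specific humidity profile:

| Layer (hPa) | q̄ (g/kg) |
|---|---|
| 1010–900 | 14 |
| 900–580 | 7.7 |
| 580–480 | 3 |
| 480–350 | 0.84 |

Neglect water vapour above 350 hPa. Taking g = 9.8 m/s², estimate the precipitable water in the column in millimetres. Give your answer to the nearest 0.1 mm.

PW ≈ 45.0 mm

Precipitable water is the column-integrated vapour mass per unit area: PW = (1/g) Σ q̄ Δp, with q in kg/kg and Δp in Pa (1 kg/m² of water = 1 mm).
Layer 1010–900 hPa: Δp = 110 hPa = 11000 Pa, q̄ = 0.014 kg/kg → 0.014 × 11000 / 9.8 = 15.71 mm
Layer 900–580 hPa: Δp = 320 hPa = 32000 Pa, q̄ = 0.0077 kg/kg → 0.0077 × 32000 / 9.8 = 25.14 mm
Layer 580–480 hPa: Δp = 100 hPa = 10000 Pa, q̄ = 0.003 kg/kg → 0.003 × 10000 / 9.8 = 3.06 mm
Layer 480–350 hPa: Δp = 130 hPa = 13000 Pa, q̄ = 0.00084 kg/kg → 0.00084 × 13000 / 9.8 = 1.11 mm
PW = 15.71 + 25.14 + 3.06 + 1.11 = 45.02 ≈ 45.0 mm.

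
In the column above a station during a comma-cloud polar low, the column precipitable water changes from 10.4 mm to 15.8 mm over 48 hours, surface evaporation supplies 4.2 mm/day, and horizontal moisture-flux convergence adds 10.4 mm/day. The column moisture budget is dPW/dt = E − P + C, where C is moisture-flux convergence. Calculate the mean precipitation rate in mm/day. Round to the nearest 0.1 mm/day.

P ≈ 11.9 mm/day

dPW/dt = (15.8 − 10.4) mm / (48/24 day) = +2.700 mm/day.
P = E + C − dPW/dt = 4.2 + (10.4) − (+2.700) = 11.9 mm/day.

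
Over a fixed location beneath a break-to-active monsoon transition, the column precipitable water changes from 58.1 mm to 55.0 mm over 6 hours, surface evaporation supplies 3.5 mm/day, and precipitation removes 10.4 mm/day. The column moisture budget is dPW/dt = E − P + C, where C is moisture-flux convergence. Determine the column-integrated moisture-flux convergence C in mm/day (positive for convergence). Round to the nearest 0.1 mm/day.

C ≈ -5.5 mm/day

dPW/dt = (55.0 − 58.1) mm / (6/24 day) = -12.400 mm/day.
C = dPW/dt − E + P = (-12.400) − 3.5 + 10.4 = -5.5 mm/day.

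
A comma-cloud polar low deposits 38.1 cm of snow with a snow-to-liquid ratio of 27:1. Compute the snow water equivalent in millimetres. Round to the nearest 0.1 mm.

SWE ≈ 14.1 mm

SWE = snow depth / ratio = 38.1 cm / 27 = 1.411 cm = 14.1 mm.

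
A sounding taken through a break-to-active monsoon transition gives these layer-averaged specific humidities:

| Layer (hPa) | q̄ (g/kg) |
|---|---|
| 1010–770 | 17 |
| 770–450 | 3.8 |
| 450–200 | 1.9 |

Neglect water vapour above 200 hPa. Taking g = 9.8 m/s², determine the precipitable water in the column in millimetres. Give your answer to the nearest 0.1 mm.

Precipitable water is the column-integrated vapour mass per unit area: PW = (1/g) Σ q̄ Δp, with q in kg/kg and Δp in Pa (1 kg/m² of water = 1 mm).
Layer 1010–770 hPa: Δp = 240 hPa = 24000 Pa, q̄ = 0.017 kg/kg → 0.017 × 24000 / 9.8 = 41.63 mm
Layer 770–450 hPa: Δp = 320 hPa = 32000 Pa, q̄ = 0.0038 kg/kg → 0.0038 × 32000 / 9.8 = 12.41 mm
Layer 450–200 hPa: Δp = 250 hPa = 25000 Pa, q̄ = 0.0019 kg/kg → 0.0019 × 25000 / 9.8 = 4.85 mm
PW = 41.63 + 12.41 + 4.85 = 58.89 ≈ 58.9 mm.

PW ≈ 58.9 mm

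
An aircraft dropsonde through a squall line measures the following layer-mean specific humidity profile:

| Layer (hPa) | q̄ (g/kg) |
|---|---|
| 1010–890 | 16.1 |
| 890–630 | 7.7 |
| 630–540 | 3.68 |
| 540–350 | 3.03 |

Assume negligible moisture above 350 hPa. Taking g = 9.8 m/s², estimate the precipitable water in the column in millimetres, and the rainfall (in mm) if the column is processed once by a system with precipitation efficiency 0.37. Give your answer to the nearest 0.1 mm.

PW ≈ 49.4 mm; rainfall ≈ 18.3 mm

Precipitable water is the column-integrated vapour mass per unit area: PW = (1/g) Σ q̄ Δp, with q in kg/kg and Δp in Pa (1 kg/m² of water = 1 mm).
Layer 1010–890 hPa: Δp = 120 hPa = 12000 Pa, q̄ = 0.0161 kg/kg → 0.0161 × 12000 / 9.8 = 19.71 mm
Layer 890–630 hPa: Δp = 260 hPa = 26000 Pa, q̄ = 0.0077 kg/kg → 0.0077 × 26000 / 9.8 = 20.43 mm
Layer 630–540 hPa: Δp = 90 hPa = 9000 Pa, q̄ = 0.00368 kg/kg → 0.00368 × 9000 / 9.8 = 3.38 mm
Layer 540–350 hPa: Δp = 190 hPa = 19000 Pa, q̄ = 0.00303 kg/kg → 0.00303 × 19000 / 9.8 = 5.87 mm
PW = 19.71 + 20.43 + 3.38 + 5.87 = 49.39 ≈ 49.4 mm.
Rainfall = ε × PW = 0.37 × 49.4 = 18.3 mm.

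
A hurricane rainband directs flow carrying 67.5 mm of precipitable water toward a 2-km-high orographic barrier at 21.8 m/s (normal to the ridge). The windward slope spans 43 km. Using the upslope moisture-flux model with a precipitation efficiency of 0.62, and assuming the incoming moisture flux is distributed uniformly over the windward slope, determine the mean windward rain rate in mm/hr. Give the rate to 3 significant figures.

Incoming column moisture flux per unit ridge length: F = V × PW = 21.8 × 67.5 = 1471.5 mm·m/s.
Spread over the 43 km slope with efficiency ε = 0.62: R = ε·F/W = 0.62 × 1471.5 / 43000 m = 2.122e-02 mm/s.
R = 2.122e-02 × 3600 = 76.4 mm/hr.

R ≈ 76.4 mm/hr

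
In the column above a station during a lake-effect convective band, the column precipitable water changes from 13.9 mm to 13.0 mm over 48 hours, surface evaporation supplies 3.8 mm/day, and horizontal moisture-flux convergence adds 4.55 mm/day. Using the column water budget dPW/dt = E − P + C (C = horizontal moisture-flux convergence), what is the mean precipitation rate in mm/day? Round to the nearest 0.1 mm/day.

dPW/dt = (13.0 − 13.9) mm / (48/24 day) = -0.450 mm/day.
P = E + C − dPW/dt = 3.8 + (4.55) − (-0.450) = 8.8 mm/day.

P ≈ 8.8 mm/day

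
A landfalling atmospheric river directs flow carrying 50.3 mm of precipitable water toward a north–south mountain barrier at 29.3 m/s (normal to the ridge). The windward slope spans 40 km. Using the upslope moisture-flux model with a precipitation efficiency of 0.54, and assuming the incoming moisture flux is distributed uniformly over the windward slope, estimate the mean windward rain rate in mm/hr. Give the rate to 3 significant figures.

Incoming column moisture flux per unit ridge length: F = V × PW = 29.3 × 50.3 = 1473.79 mm·m/s.
Spread over the 40 km slope with efficiency ε = 0.54: R = ε·F/W = 0.54 × 1473.79 / 40000 m = 1.990e-02 mm/s.
R = 1.990e-02 × 3600 = 71.6 mm/hr.

R ≈ 71.6 mm/hr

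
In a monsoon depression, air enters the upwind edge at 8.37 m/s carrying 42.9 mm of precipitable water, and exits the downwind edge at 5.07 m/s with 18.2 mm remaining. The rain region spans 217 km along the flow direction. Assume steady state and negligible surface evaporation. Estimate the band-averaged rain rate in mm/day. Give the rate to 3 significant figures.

R ≈ 106 mm/day

Column moisture flux per unit crosswind length is F = V × PW.
Inflow: F_in = 8.37 × 42.9 = 359.073 mm·m/s
Outflow: F_out = 5.07 × 18.2 = 92.274 mm·m/s
Steady-state rate R = (F_in − F_out)/L = (359.073 − 92.274) / 217000 m = 1.229e-03 mm/s.
R = 1.229e-03 × 3600 × 24 = 106 mm/day.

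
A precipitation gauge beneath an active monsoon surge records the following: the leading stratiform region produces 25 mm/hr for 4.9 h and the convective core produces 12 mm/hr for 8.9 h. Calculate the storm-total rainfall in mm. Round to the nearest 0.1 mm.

total ≈ 229.3 mm

Total = Σ Rᵢ Δtᵢ = 25 × 4.9 + 12 × 8.9
      = 122.5 + 106.8 = 229.3 mm.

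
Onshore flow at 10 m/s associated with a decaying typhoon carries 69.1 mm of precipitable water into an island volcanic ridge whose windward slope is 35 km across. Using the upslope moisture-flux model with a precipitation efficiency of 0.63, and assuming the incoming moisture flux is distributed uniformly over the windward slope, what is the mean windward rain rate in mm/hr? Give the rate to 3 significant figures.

R ≈ 44.8 mm/hr

Incoming column moisture flux per unit ridge length: F = V × PW = 10 × 69.1 = 691 mm·m/s.
Spread over the 35 km slope with efficiency ε = 0.63: R = ε·F/W = 0.63 × 691 / 35000 m = 1.244e-02 mm/s.
R = 1.244e-02 × 3600 = 44.8 mm/hr.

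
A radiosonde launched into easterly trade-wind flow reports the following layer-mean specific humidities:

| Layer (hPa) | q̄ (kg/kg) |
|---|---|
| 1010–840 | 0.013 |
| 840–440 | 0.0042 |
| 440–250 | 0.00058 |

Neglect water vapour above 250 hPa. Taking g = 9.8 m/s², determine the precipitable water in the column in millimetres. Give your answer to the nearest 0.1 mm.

Precipitable water is the column-integrated vapour mass per unit area: PW = (1/g) Σ q̄ Δp, with q in kg/kg and Δp in Pa (1 kg/m² of water = 1 mm).
Layer 1010–840 hPa: Δp = 170 hPa = 17000 Pa, q̄ = 0.013 kg/kg → 0.013 × 17000 / 9.8 = 22.55 mm
Layer 840–440 hPa: Δp = 400 hPa = 40000 Pa, q̄ = 0.0042 kg/kg → 0.0042 × 40000 / 9.8 = 17.14 mm
Layer 440–250 hPa: Δp = 190 hPa = 19000 Pa, q̄ = 0.00058 kg/kg → 0.00058 × 19000 / 9.8 = 1.12 mm
PW = 22.55 + 17.14 + 1.12 = 40.81 ≈ 40.8 mm.

PW ≈ 40.8 mm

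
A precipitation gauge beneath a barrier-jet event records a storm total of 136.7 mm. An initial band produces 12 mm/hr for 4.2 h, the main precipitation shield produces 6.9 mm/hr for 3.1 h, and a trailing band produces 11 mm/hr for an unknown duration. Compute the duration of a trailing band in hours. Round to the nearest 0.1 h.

duration ≈ 5.9 h

Known phases: 12 × 4.2 + 6.9 × 3.1 = 50.4 + 21.39 = 71.79 mm.
Remaining depth = 136.7 − 71.79 = 64.91 mm.
Duration = 64.91 / 11 = 5.9 h.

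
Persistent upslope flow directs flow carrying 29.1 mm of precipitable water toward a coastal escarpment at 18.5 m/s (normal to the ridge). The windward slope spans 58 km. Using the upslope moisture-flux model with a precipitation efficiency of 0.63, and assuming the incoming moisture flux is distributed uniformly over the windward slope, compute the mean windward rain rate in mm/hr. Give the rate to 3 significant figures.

R ≈ 21.1 mm/hr

Incoming column moisture flux per unit ridge length: F = V × PW = 18.5 × 29.1 = 538.35 mm·m/s.
Spread over the 58 km slope with efficiency ε = 0.63: R = ε·F/W = 0.63 × 538.35 / 58000 m = 5.848e-03 mm/s.
R = 5.848e-03 × 3600 = 21.1 mm/hr.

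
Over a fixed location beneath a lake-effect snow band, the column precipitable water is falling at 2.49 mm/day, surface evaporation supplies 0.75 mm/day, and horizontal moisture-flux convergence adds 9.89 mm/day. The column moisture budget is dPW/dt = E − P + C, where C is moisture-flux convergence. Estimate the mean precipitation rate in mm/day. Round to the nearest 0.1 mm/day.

P ≈ 13.1 mm/day

dPW/dt = -2.49 mm/day.
P = E + C − dPW/dt = 0.75 + (9.89) − (-2.49) = 13.1 mm/day.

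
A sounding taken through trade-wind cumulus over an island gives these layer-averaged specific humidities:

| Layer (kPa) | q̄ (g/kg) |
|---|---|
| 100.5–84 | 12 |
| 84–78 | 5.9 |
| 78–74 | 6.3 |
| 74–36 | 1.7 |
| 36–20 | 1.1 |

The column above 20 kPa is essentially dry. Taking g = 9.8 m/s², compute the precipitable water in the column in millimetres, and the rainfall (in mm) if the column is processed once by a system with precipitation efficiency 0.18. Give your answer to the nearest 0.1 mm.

Precipitable water is the column-integrated vapour mass per unit area: PW = (1/g) Σ q̄ Δp, with q in kg/kg and Δp in Pa (1 kg/m² of water = 1 mm).
Layer 100.5–84 kPa: Δp = 165 hPa = 16500 Pa, q̄ = 0.012 kg/kg → 0.012 × 16500 / 9.8 = 20.20 mm
Layer 84–78 kPa: Δp = 60 hPa = 6000 Pa, q̄ = 0.0059 kg/kg → 0.0059 × 6000 / 9.8 = 3.61 mm
Layer 78–74 kPa: Δp = 40 hPa = 4000 Pa, q̄ = 0.0063 kg/kg → 0.0063 × 4000 / 9.8 = 2.57 mm
Layer 74–36 kPa: Δp = 380 hPa = 38000 Pa, q̄ = 0.0017 kg/kg → 0.0017 × 38000 / 9.8 = 6.59 mm
Layer 36–20 kPa: Δp = 160 hPa = 16000 Pa, q̄ = 0.0011 kg/kg → 0.0011 × 16000 / 9.8 = 1.80 mm
PW = 20.20 + 3.61 + 2.57 + 6.59 + 1.80 = 34.77 ≈ 34.8 mm.
Rainfall = ε × PW = 0.18 × 34.8 = 6.3 mm.

PW ≈ 34.8 mm; rainfall ≈ 6.3 mm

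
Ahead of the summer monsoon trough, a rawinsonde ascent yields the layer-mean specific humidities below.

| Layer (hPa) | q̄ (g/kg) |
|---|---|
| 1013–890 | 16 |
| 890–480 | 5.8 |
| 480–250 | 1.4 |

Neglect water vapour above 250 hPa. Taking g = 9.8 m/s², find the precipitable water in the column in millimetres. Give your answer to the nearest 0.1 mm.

PW ≈ 47.6 mm

Precipitable water is the column-integrated vapour mass per unit area: PW = (1/g) Σ q̄ Δp, with q in kg/kg and Δp in Pa (1 kg/m² of water = 1 mm).
Layer 1013–890 hPa: Δp = 123 hPa = 12300 Pa, q̄ = 0.016 kg/kg → 0.016 × 12300 / 9.8 = 20.08 mm
Layer 890–480 hPa: Δp = 410 hPa = 41000 Pa, q̄ = 0.0058 kg/kg → 0.0058 × 41000 / 9.8 = 24.27 mm
Layer 480–250 hPa: Δp = 230 hPa = 23000 Pa, q̄ = 0.0014 kg/kg → 0.0014 × 23000 / 9.8 = 3.29 mm
PW = 20.08 + 24.27 + 3.29 = 47.64 ≈ 47.6 mm.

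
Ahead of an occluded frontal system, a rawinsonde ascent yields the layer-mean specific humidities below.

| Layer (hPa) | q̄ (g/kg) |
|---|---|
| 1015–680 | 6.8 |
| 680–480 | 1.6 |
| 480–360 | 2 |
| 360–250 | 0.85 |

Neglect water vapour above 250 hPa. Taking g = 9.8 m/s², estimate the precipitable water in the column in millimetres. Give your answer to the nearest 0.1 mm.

PW ≈ 29.9 mm

Precipitable water is the column-integrated vapour mass per unit area: PW = (1/g) Σ q̄ Δp, with q in kg/kg and Δp in Pa (1 kg/m² of water = 1 mm).
Layer 1015–680 hPa: Δp = 335 hPa = 33500 Pa, q̄ = 0.0068 kg/kg → 0.0068 × 33500 / 9.8 = 23.24 mm
Layer 680–480 hPa: Δp = 200 hPa = 20000 Pa, q̄ = 0.0016 kg/kg → 0.0016 × 20000 / 9.8 = 3.27 mm
Layer 480–360 hPa: Δp = 120 hPa = 12000 Pa, q̄ = 0.002 kg/kg → 0.002 × 12000 / 9.8 = 2.45 mm
Layer 360–250 hPa: Δp = 110 hPa = 11000 Pa, q̄ = 0.00085 kg/kg → 0.00085 × 11000 / 9.8 = 0.95 mm
PW = 23.24 + 3.27 + 2.45 + 0.95 = 29.91 ≈ 29.9 mm.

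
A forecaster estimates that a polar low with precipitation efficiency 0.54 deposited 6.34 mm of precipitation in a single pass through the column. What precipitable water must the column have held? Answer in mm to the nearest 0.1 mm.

PW ≈ 11.7 mm

PW = precipitation / ε = 6.34 / 0.54 = 11.7 mm.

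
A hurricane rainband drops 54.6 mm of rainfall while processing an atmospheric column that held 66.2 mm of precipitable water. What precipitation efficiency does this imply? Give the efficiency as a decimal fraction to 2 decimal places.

ε = rainfall / PW = 54.6 / 66.2 = 0.82.

ε ≈ 0.82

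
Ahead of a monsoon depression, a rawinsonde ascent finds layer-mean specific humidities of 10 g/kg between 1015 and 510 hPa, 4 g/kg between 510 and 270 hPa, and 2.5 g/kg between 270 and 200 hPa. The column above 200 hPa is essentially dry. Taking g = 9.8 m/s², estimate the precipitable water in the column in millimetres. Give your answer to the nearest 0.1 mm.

PW ≈ 63.1 mm

Precipitable water is the column-integrated vapour mass per unit area: PW = (1/g) Σ q̄ Δp, with q in kg/kg and Δp in Pa (1 kg/m² of water = 1 mm).
Layer 1015–510 hPa: Δp = 505 hPa = 50500 Pa, q̄ = 0.01 kg/kg → 0.01 × 50500 / 9.8 = 51.53 mm
Layer 510–270 hPa: Δp = 240 hPa = 24000 Pa, q̄ = 0.004 kg/kg → 0.004 × 24000 / 9.8 = 9.80 mm
Layer 270–200 hPa: Δp = 70 hPa = 7000 Pa, q̄ = 0.0025 kg/kg → 0.0025 × 7000 / 9.8 = 1.79 mm
PW = 51.53 + 9.80 + 1.79 = 63.12 ≈ 63.1 mm.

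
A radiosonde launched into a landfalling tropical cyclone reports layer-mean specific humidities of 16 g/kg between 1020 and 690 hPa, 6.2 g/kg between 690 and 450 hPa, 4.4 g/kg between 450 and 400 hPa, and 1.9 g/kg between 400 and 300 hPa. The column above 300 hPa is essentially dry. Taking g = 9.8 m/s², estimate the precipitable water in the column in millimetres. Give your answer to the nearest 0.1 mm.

PW ≈ 73.2 mm

Precipitable water is the column-integrated vapour mass per unit area: PW = (1/g) Σ q̄ Δp, with q in kg/kg and Δp in Pa (1 kg/m² of water = 1 mm).
Layer 1020–690 hPa: Δp = 330 hPa = 33000 Pa, q̄ = 0.016 kg/kg → 0.016 × 33000 / 9.8 = 53.88 mm
Layer 690–450 hPa: Δp = 240 hPa = 24000 Pa, q̄ = 0.0062 kg/kg → 0.0062 × 24000 / 9.8 = 15.18 mm
Layer 450–400 hPa: Δp = 50 hPa = 5000 Pa, q̄ = 0.0044 kg/kg → 0.0044 × 5000 / 9.8 = 2.24 mm
Layer 400–300 hPa: Δp = 100 hPa = 10000 Pa, q̄ = 0.0019 kg/kg → 0.0019 × 10000 / 9.8 = 1.94 mm
PW = 53.88 + 15.18 + 2.24 + 1.94 = 73.24 ≈ 73.2 mm.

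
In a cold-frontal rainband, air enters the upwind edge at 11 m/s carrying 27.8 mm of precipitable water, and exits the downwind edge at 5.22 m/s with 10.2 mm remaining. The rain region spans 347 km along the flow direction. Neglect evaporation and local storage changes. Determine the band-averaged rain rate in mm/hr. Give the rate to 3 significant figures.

R ≈ 2.62 mm/hr

Column moisture flux per unit crosswind length is F = V × PW.
Inflow: F_in = 11 × 27.8 = 305.8 mm·m/s
Outflow: F_out = 5.22 × 10.2 = 53.244 mm·m/s
Steady-state rate R = (F_in − F_out)/L = (305.8 − 53.244) / 347000 m = 7.278e-04 mm/s.
R = 7.278e-04 × 3600 = 2.62 mm/hr.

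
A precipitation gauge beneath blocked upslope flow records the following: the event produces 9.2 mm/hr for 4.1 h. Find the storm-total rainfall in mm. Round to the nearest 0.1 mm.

Total = Σ Rᵢ Δtᵢ = 9.2 × 4.1
      = 37.72 = 37.7 mm.

total ≈ 37.7 mm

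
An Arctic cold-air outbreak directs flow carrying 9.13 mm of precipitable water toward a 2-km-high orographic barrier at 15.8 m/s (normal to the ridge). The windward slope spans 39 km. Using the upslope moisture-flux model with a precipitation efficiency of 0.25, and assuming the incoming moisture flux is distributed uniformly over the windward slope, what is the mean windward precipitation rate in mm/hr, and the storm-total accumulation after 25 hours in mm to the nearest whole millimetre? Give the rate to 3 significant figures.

Incoming column moisture flux per unit ridge length: F = V × PW = 15.8 × 9.13 = 144.254 mm·m/s.
Spread over the 39 km slope with efficiency ε = 0.25: R = ε·F/W = 0.25 × 144.254 / 39000 m = 9.247e-04 mm/s.
R = 9.247e-04 × 3600 = 3.33 mm/hr.
Over 25 h: total = 3.33 × 25 = 83.25 ≈ 83 mm.

R ≈ 3.33 mm/hr; total ≈ 83 mm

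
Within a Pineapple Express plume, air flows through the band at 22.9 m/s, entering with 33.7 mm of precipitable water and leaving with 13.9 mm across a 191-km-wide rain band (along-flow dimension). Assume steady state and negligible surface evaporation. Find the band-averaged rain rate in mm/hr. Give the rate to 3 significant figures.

Column moisture flux per unit crosswind length is F = V × PW.
Inflow: F_in = 22.9 × 33.7 = 771.73 mm·m/s
Outflow: F_out = 22.9 × 13.9 = 318.31 mm·m/s
Steady-state rate R = (F_in − F_out)/L = (771.73 − 318.31) / 191000 m = 2.374e-03 mm/s.
R = 2.374e-03 × 3600 = 8.55 mm/hr.

R ≈ 8.55 mm/hr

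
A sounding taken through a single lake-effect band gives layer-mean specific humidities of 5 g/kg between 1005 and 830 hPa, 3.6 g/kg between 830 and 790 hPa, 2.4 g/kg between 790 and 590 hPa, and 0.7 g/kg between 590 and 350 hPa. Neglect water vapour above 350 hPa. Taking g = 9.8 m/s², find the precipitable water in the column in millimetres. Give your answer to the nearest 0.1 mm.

Precipitable water is the column-integrated vapour mass per unit area: PW = (1/g) Σ q̄ Δp, with q in kg/kg and Δp in Pa (1 kg/m² of water = 1 mm).
Layer 1005–830 hPa: Δp = 175 hPa = 17500 Pa, q̄ = 0.005 kg/kg → 0.005 × 17500 / 9.8 = 8.93 mm
Layer 830–790 hPa: Δp = 40 hPa = 4000 Pa, q̄ = 0.0036 kg/kg → 0.0036 × 4000 / 9.8 = 1.47 mm
Layer 790–590 hPa: Δp = 200 hPa = 20000 Pa, q̄ = 0.0024 kg/kg → 0.0024 × 20000 / 9.8 = 4.90 mm
Layer 590–350 hPa: Δp = 240 hPa = 24000 Pa, q̄ = 0.0007 kg/kg → 0.0007 × 24000 / 9.8 = 1.71 mm
PW = 8.93 + 1.47 + 4.90 + 1.71 = 17.01 ≈ 17.0 mm.

PW ≈ 17.0 mm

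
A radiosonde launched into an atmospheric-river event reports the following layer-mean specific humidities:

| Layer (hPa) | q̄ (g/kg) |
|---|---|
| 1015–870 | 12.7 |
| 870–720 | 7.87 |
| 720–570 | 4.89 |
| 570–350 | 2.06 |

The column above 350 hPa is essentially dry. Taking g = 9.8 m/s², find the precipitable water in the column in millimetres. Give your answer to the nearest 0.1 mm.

Precipitable water is the column-integrated vapour mass per unit area: PW = (1/g) Σ q̄ Δp, with q in kg/kg and Δp in Pa (1 kg/m² of water = 1 mm).
Layer 1015–870 hPa: Δp = 145 hPa = 14500 Pa, q̄ = 0.0127 kg/kg → 0.0127 × 14500 / 9.8 = 18.79 mm
Layer 870–720 hPa: Δp = 150 hPa = 15000 Pa, q̄ = 0.00787 kg/kg → 0.00787 × 15000 / 9.8 = 12.05 mm
Layer 720–570 hPa: Δp = 150 hPa = 15000 Pa, q̄ = 0.00489 kg/kg → 0.00489 × 15000 / 9.8 = 7.48 mm
Layer 570–350 hPa: Δp = 220 hPa = 22000 Pa, q̄ = 0.00206 kg/kg → 0.00206 × 22000 / 9.8 = 4.62 mm
PW = 18.79 + 12.05 + 7.48 + 4.62 = 42.94 ≈ 42.9 mm.

PW ≈ 42.9 mm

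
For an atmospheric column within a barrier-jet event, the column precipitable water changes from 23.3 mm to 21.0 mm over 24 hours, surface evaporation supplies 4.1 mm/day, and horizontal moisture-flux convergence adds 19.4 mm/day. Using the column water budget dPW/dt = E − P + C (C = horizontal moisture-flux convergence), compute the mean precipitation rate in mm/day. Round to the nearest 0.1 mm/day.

P ≈ 25.8 mm/day

dPW/dt = (21.0 − 23.3) mm / (24/24 day) = -2.300 mm/day.
P = E + C − dPW/dt = 4.1 + (19.4) − (-2.300) = 25.8 mm/day.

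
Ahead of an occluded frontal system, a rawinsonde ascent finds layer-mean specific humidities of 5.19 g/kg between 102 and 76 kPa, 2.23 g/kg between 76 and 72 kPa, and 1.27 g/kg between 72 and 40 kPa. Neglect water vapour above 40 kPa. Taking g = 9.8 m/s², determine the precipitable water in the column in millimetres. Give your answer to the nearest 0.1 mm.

Precipitable water is the column-integrated vapour mass per unit area: PW = (1/g) Σ q̄ Δp, with q in kg/kg and Δp in Pa (1 kg/m² of water = 1 mm).
Layer 102–76 kPa: Δp = 260 hPa = 26000 Pa, q̄ = 0.00519 kg/kg → 0.00519 × 26000 / 9.8 = 13.77 mm
Layer 76–72 kPa: Δp = 40 hPa = 4000 Pa, q̄ = 0.00223 kg/kg → 0.00223 × 4000 / 9.8 = 0.91 mm
Layer 72–40 kPa: Δp = 320 hPa = 32000 Pa, q̄ = 0.00127 kg/kg → 0.00127 × 32000 / 9.8 = 4.15 mm
PW = 13.77 + 0.91 + 4.15 = 18.83 ≈ 18.8 mm.

PW ≈ 18.8 mm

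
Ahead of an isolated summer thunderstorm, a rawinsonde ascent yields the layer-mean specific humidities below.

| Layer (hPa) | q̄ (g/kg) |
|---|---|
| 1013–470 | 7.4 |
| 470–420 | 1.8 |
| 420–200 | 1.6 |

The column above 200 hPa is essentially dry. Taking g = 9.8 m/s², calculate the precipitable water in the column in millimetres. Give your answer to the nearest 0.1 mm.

Precipitable water is the column-integrated vapour mass per unit area: PW = (1/g) Σ q̄ Δp, with q in kg/kg and Δp in Pa (1 kg/m² of water = 1 mm).
Layer 1013–470 hPa: Δp = 543 hPa = 54300 Pa, q̄ = 0.0074 kg/kg → 0.0074 × 54300 / 9.8 = 41.00 mm
Layer 470–420 hPa: Δp = 50 hPa = 5000 Pa, q̄ = 0.0018 kg/kg → 0.0018 × 5000 / 9.8 = 0.92 mm
Layer 420–200 hPa: Δp = 220 hPa = 22000 Pa, q̄ = 0.0016 kg/kg → 0.0016 × 22000 / 9.8 = 3.59 mm
PW = 41.00 + 0.92 + 3.59 = 45.51 ≈ 45.5 mm.

PW ≈ 45.5 mm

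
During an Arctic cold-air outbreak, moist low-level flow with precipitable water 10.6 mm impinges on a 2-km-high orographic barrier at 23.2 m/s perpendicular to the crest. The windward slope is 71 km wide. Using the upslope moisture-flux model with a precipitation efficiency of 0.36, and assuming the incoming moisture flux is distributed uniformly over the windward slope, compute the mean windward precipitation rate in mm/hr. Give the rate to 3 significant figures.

R ≈ 4.49 mm/hr

Incoming column moisture flux per unit ridge length: F = V × PW = 23.2 × 10.6 = 245.92 mm·m/s.
Spread over the 71 km slope with efficiency ε = 0.36: R = ε·F/W = 0.36 × 245.92 / 71000 m = 1.247e-03 mm/s.
R = 1.247e-03 × 3600 = 4.49 mm/hr.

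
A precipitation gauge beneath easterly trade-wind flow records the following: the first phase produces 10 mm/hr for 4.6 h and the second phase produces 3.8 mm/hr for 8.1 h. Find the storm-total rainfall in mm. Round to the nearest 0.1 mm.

total ≈ 76.8 mm

Total = Σ Rᵢ Δtᵢ = 10 × 4.6 + 3.8 × 8.1
      = 46 + 30.78 = 76.8 mm.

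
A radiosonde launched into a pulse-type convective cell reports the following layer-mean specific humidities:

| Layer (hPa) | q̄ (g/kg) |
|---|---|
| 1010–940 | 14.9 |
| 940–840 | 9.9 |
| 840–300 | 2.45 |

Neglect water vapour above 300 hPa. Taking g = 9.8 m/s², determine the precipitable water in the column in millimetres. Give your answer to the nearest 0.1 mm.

Precipitable water is the column-integrated vapour mass per unit area: PW = (1/g) Σ q̄ Δp, with q in kg/kg and Δp in Pa (1 kg/m² of water = 1 mm).
Layer 1010–940 hPa: Δp = 70 hPa = 7000 Pa, q̄ = 0.0149 kg/kg → 0.0149 × 7000 / 9.8 = 10.64 mm
Layer 940–840 hPa: Δp = 100 hPa = 10000 Pa, q̄ = 0.0099 kg/kg → 0.0099 × 10000 / 9.8 = 10.10 mm
Layer 840–300 hPa: Δp = 540 hPa = 54000 Pa, q̄ = 0.00245 kg/kg → 0.00245 × 54000 / 9.8 = 13.50 mm
PW = 10.64 + 10.10 + 13.50 = 34.24 ≈ 34.2 mm.

PW ≈ 34.2 mm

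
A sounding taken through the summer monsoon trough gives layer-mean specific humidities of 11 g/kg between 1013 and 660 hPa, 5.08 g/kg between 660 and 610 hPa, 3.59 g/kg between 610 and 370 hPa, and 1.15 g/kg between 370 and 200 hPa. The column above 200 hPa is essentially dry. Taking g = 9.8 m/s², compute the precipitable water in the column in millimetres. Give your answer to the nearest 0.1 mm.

PW ≈ 53.0 mm

Precipitable water is the column-integrated vapour mass per unit area: PW = (1/g) Σ q̄ Δp, with q in kg/kg and Δp in Pa (1 kg/m² of water = 1 mm).
Layer 1013–660 hPa: Δp = 353 hPa = 35300 Pa, q̄ = 0.011 kg/kg → 0.011 × 35300 / 9.8 = 39.62 mm
Layer 660–610 hPa: Δp = 50 hPa = 5000 Pa, q̄ = 0.00508 kg/kg → 0.00508 × 5000 / 9.8 = 2.59 mm
Layer 610–370 hPa: Δp = 240 hPa = 24000 Pa, q̄ = 0.00359 kg/kg → 0.00359 × 24000 / 9.8 = 8.79 mm
Layer 370–200 hPa: Δp = 170 hPa = 17000 Pa, q̄ = 0.00115 kg/kg → 0.00115 × 17000 / 9.8 = 1.99 mm
PW = 39.62 + 2.59 + 8.79 + 1.99 = 52.99 ≈ 53.0 mm.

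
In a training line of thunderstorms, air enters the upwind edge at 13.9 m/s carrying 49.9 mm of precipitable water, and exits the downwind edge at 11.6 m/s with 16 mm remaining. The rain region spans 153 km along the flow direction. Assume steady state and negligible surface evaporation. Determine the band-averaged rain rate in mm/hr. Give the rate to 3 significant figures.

Column moisture flux per unit crosswind length is F = V × PW.
Inflow: F_in = 13.9 × 49.9 = 693.61 mm·m/s
Outflow: F_out = 11.6 × 16 = 185.6 mm·m/s
Steady-state rate R = (F_in − F_out)/L = (693.61 − 185.6) / 153000 m = 3.320e-03 mm/s.
R = 3.320e-03 × 3600 = 12.0 mm/hr.

R ≈ 12.0 mm/hr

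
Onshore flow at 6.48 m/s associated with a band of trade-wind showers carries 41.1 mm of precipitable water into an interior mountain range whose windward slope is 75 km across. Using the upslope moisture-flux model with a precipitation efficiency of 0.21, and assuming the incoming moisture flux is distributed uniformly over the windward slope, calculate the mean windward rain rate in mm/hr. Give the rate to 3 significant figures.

Incoming column moisture flux per unit ridge length: F = V × PW = 6.48 × 41.1 = 266.328 mm·m/s.
Spread over the 75 km slope with efficiency ε = 0.21: R = ε·F/W = 0.21 × 266.328 / 75000 m = 7.457e-04 mm/s.
R = 7.457e-04 × 3600 = 2.68 mm/hr.

R ≈ 2.68 mm/hr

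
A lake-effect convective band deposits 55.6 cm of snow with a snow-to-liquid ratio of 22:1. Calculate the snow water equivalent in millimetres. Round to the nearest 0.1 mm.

SWE ≈ 25.3 mm

SWE = snow depth / ratio = 55.6 cm / 22 = 2.527 cm = 25.3 mm.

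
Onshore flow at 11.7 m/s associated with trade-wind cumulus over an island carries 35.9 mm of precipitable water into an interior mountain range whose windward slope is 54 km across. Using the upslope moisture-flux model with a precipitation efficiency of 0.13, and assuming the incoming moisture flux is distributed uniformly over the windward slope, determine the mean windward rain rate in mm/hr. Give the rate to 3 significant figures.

Incoming column moisture flux per unit ridge length: F = V × PW = 11.7 × 35.9 = 420.03 mm·m/s.
Spread over the 54 km slope with efficiency ε = 0.13: R = ε·F/W = 0.13 × 420.03 / 54000 m = 1.011e-03 mm/s.
R = 1.011e-03 × 3600 = 3.64 mm/hr.

R ≈ 3.64 mm/hr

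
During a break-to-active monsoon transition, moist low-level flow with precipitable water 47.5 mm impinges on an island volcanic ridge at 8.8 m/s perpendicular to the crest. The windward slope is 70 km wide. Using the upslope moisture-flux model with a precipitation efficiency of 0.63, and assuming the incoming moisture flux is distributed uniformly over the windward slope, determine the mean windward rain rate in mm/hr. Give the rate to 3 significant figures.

R ≈ 13.5 mm/hr

Incoming column moisture flux per unit ridge length: F = V × PW = 8.8 × 47.5 = 418 mm·m/s.
Spread over the 70 km slope with efficiency ε = 0.63: R = ε·F/W = 0.63 × 418 / 70000 m = 3.762e-03 mm/s.
R = 3.762e-03 × 3600 = 13.5 mm/hr.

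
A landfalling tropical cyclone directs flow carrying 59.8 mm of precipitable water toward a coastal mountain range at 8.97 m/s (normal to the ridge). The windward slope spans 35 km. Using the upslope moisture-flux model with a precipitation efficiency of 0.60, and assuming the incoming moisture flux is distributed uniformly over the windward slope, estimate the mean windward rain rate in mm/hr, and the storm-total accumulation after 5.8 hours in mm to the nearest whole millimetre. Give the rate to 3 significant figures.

R ≈ 33.1 mm/hr; total ≈ 192 mm

Incoming column moisture flux per unit ridge length: F = V × PW = 8.97 × 59.8 = 536.406 mm·m/s.
Spread over the 35 km slope with efficiency ε = 0.60: R = ε·F/W = 0.60 × 536.406 / 35000 m = 9.196e-03 mm/s.
R = 9.196e-03 × 3600 = 33.1 mm/hr.
Over 5.8 h: total = 33.1 × 5.8 = 191.98 ≈ 192 mm.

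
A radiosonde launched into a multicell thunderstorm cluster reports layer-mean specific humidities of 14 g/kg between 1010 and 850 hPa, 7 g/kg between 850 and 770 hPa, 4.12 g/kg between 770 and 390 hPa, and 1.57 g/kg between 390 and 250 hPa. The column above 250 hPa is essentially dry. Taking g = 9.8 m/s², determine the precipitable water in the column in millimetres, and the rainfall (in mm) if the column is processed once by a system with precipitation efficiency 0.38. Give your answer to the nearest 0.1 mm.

Precipitable water is the column-integrated vapour mass per unit area: PW = (1/g) Σ q̄ Δp, with q in kg/kg and Δp in Pa (1 kg/m² of water = 1 mm).
Layer 1010–850 hPa: Δp = 160 hPa = 16000 Pa, q̄ = 0.014 kg/kg → 0.014 × 16000 / 9.8 = 22.86 mm
Layer 850–770 hPa: Δp = 80 hPa = 8000 Pa, q̄ = 0.007 kg/kg → 0.007 × 8000 / 9.8 = 5.71 mm
Layer 770–390 hPa: Δp = 380 hPa = 38000 Pa, q̄ = 0.00412 kg/kg → 0.00412 × 38000 / 9.8 = 15.98 mm
Layer 390–250 hPa: Δp = 140 hPa = 14000 Pa, q̄ = 0.00157 kg/kg → 0.00157 × 14000 / 9.8 = 2.24 mm
PW = 22.86 + 5.71 + 15.98 + 2.24 = 46.79 ≈ 46.8 mm.
Rainfall = ε × PW = 0.38 × 46.8 = 17.8 mm.

PW ≈ 46.8 mm; rainfall ≈ 17.8 mm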